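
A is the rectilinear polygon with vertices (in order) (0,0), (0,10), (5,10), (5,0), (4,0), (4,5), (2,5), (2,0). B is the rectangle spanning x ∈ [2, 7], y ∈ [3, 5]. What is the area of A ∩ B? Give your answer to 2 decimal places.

2.00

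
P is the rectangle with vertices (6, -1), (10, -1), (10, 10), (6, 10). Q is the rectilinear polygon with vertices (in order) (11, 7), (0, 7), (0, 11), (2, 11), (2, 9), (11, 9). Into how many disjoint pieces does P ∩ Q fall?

P ∩ Q is a single connected region.

1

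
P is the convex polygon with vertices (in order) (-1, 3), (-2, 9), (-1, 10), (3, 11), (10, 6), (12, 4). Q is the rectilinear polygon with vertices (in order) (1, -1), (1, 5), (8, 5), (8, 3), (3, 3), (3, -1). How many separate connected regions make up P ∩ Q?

P ∩ Q is a single connected region.

1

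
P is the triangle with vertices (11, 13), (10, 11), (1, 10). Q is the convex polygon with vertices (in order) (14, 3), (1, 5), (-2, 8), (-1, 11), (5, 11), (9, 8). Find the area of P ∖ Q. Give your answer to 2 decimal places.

6.88

|P| = 8.5, |P∩Q| = 1.6237.
|P ∖ Q| = |P| − |P∩Q| = 8.5 − 1.6237 = 6.88.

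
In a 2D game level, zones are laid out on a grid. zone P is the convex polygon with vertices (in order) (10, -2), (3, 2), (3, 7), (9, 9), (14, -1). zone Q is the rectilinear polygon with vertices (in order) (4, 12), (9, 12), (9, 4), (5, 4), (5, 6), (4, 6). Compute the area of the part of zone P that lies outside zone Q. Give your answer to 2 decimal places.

|zone P| = 74, |zone P∩zone Q| = 18.8333.
|zone P ∖ zone Q| = |zone P| − |zone P∩zone Q| = 74 − 18.8333 = 55.17.

55.17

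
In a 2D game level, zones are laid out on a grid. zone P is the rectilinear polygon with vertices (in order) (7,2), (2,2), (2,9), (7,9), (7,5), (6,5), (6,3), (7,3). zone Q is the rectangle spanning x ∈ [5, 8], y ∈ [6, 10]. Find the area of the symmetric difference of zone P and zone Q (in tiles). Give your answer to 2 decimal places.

33.00

|zone P| = 33, |zone Q| = 12, |zone P∩zone Q| = 6.
|zone P △ zone Q| = |zone P| + |zone Q| − 2·|zone P∩zone Q| = 33 + 12 − 12 = 33.00.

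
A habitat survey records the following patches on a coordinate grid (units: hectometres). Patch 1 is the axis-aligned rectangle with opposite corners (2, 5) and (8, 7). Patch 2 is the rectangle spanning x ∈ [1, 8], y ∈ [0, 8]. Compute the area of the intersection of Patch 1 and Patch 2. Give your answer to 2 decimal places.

12.00

|Patch 1∩Patch 2|: x∈[2,8], y∈[5,7] → 6·2 = 12.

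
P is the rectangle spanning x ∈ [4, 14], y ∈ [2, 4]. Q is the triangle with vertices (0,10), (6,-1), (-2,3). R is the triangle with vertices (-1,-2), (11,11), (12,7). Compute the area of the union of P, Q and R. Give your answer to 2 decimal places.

75.23

By inclusion–exclusion:
Individual areas: |P| = 20, |Q| = 32, |R| = 30.5.
|P∩Q| = 0.1212.
|P∩R| = 4.2874.
|Q∩R| = 2.9817.
|P∩Q∩R| = 0.1212.
|P ∪ Q ∪ R| = 82.5 − 7.3903 + 0.1212 = 75.23.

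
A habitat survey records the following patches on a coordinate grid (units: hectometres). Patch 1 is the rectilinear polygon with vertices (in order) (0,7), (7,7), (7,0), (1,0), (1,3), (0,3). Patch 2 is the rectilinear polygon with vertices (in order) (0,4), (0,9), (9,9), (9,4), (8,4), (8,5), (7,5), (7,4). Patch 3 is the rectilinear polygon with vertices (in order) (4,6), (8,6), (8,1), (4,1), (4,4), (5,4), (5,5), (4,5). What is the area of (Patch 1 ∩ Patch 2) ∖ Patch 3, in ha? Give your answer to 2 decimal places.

16.00

|Patch 1 ∩ Patch 2| = 21.
|(Patch 1 ∩ Patch 2) ∩ Patch 3| = 5.
|(Patch 1 ∩ Patch 2) ∖ Patch 3| = 21 − 5 = 16.00.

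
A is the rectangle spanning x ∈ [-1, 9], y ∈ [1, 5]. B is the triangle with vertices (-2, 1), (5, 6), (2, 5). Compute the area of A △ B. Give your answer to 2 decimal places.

37.89

|A| = 40, |B| = 4, |A∩B| = 3.0571.
|A △ B| = |A| + |B| − 2·|A∩B| = 40 + 4 − 6.1143 = 37.89.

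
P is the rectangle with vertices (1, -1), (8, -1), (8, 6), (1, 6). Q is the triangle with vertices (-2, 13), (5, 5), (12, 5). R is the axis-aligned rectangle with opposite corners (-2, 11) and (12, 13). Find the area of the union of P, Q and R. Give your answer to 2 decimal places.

99.81

By inclusion–exclusion:
Individual areas: |P| = 49, |Q| = 28, |R| = 28.
|P∩Q| = 3.4375.
|P∩R| = 0 (no overlap).
|Q∩R| = 1.75.
|P∩Q∩R| = 0.
|P ∪ Q ∪ R| = 105 − 5.1875 + 0 = 99.81.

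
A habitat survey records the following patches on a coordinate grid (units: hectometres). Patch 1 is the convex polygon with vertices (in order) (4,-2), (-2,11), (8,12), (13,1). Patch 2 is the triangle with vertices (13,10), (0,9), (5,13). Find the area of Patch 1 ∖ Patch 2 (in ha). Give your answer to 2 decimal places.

108.89

|Patch 1| = 125, |Patch 1∩Patch 2| = 16.1093.
|Patch 1 ∖ Patch 2| = |Patch 1| − |Patch 1∩Patch 2| = 125 − 16.1093 = 108.89.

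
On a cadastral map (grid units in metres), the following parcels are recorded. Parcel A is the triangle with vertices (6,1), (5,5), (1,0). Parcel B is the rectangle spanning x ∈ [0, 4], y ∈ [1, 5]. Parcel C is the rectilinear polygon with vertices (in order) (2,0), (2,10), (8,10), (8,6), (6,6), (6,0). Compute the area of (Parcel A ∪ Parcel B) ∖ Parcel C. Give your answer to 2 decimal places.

8.50

|Parcel A ∪ Parcel B| = 23.475.
|(Parcel A ∪ Parcel B) ∩ Parcel C| = 14.975.
|(Parcel A ∪ Parcel B) ∖ Parcel C| = 23.475 − 14.975 = 8.50.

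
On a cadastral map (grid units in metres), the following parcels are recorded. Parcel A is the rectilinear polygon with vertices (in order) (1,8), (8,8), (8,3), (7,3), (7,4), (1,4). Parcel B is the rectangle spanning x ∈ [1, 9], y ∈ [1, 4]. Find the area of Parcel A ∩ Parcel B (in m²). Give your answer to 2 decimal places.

1.00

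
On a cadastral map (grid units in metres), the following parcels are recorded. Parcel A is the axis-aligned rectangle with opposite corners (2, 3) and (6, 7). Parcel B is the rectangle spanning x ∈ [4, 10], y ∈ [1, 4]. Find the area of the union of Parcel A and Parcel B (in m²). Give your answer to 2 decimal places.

32.00

By inclusion–exclusion:
Individual areas: |Parcel A| = 16, |Parcel B| = 18.
|Parcel A∩Parcel B|: x∈[4,6], y∈[3,4] → 2·1 = 2.
|Parcel A ∪ Parcel B| = 34 − 2 = 32.00.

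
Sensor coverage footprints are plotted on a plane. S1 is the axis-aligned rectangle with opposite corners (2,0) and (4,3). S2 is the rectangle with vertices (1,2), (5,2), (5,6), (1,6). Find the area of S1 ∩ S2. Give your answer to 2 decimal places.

|S1∩S2|: x∈[2,4], y∈[2,3] → 2·1 = 2.

2.00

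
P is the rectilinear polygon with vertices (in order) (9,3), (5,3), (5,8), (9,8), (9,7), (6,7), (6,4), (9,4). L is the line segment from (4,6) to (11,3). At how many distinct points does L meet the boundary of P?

The segment meets the boundary at (9,3.857), (8.667,4), (6,5.143), (5,5.571).

4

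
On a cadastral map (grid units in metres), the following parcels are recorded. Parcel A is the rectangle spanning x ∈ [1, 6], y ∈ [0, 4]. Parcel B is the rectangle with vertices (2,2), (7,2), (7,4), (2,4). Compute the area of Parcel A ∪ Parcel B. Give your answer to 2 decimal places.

By inclusion–exclusion:
Individual areas: |Parcel A| = 20, |Parcel B| = 10.
|Parcel A∩Parcel B|: x∈[2,6], y∈[2,4] → 4·2 = 8.
|Parcel A ∪ Parcel B| = 30 − 8 = 22.00.

22.00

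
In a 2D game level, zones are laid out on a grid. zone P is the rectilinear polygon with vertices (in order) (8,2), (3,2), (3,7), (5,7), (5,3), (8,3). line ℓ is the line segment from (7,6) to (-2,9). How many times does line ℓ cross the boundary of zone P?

The segment meets the boundary at (4,7), (5,6.667).

2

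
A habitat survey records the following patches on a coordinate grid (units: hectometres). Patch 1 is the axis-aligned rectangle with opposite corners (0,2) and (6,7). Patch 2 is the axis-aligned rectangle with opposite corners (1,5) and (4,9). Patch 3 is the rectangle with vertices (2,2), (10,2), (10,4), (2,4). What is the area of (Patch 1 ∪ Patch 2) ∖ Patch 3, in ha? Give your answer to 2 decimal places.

|Patch 1 ∪ Patch 2| = 36.
|(Patch 1 ∪ Patch 2) ∩ Patch 3| = 8.
|(Patch 1 ∪ Patch 2) ∖ Patch 3| = 36 − 8 = 28.00.

28.00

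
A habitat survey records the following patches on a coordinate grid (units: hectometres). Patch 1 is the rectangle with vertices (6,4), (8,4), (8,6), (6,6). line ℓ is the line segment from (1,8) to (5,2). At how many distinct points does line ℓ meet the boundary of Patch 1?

0

The segment lies entirely outside Patch 1 and never meets its boundary.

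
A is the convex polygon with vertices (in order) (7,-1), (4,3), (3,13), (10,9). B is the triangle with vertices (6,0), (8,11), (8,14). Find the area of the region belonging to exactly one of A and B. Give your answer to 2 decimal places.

|A| = 54, |B| = 3, |A∩B| = 2.0766.
|A △ B| = |A| + |B| − 2·|A∩B| = 54 + 3 − 4.1531 = 52.85.

52.85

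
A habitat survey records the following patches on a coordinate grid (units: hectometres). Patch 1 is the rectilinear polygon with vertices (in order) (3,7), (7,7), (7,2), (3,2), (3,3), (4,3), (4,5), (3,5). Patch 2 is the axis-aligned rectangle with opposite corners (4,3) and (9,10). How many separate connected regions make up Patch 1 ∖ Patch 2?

Patch 1 ∖ Patch 2 splits into 2 disjoint pieces (area 2, area 4).

2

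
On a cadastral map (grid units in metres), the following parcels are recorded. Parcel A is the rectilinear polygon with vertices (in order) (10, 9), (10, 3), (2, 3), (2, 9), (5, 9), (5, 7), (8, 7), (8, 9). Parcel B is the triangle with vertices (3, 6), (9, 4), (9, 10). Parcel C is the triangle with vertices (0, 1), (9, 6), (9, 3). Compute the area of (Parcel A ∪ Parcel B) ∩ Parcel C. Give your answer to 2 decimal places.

8.10

The region (Parcel A ∪ Parcel B) ∩ Parcel C is the polygon with vertices (3.6,3), (9,6), (9,3).
By the shoelace formula its area is 8.10.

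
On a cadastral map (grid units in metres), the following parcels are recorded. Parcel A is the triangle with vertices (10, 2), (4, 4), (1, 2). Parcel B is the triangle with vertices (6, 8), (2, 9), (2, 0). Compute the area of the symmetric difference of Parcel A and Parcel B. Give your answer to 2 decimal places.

|Parcel A| = 9, |Parcel B| = 18, |Parcel A∩Parcel B| = 1.6667.
|Parcel A △ Parcel B| = |Parcel A| + |Parcel B| − 2·|Parcel A∩Parcel B| = 9 + 18 − 3.3333 = 23.67.

23.67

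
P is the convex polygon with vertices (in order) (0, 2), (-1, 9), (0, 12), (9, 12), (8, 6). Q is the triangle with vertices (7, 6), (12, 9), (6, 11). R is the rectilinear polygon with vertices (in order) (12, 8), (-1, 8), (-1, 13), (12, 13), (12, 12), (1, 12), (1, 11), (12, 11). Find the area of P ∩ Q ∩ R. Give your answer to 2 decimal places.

5.58

The intersection is the polygon with vertices (6,11), (8.684,10.105), (8.333,8), (6.6,8).
By the shoelace formula its area is 5.58.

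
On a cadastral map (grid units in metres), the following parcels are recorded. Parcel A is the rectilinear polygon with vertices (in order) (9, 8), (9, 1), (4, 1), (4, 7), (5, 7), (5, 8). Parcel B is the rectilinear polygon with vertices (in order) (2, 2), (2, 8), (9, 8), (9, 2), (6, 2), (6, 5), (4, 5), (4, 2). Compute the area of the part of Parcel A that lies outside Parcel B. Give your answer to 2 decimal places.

11.00

|Parcel A| = 34, |Parcel A∩Parcel B| = 23.
|Parcel A ∖ Parcel B| = |Parcel A| − |Parcel A∩Parcel B| = 34 − 23 = 11.00.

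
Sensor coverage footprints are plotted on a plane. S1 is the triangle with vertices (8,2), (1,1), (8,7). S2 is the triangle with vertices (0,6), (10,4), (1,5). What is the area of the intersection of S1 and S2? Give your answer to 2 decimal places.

0.79

The intersection is the polygon with vertices (5.54,4.892), (8,4.4), (8,4.222), (5.131,4.541).
By the shoelace formula its area is 0.79.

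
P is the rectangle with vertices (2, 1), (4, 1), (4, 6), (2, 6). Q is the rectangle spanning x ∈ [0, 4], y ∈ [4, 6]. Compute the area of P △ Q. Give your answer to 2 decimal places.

|P∩Q|: x∈[2,4], y∈[4,6] → 2·2 = 4.
|P △ Q| = |P| + |Q| − 2·|P∩Q| = 10 + 8 − 8 = 10.00.

10.00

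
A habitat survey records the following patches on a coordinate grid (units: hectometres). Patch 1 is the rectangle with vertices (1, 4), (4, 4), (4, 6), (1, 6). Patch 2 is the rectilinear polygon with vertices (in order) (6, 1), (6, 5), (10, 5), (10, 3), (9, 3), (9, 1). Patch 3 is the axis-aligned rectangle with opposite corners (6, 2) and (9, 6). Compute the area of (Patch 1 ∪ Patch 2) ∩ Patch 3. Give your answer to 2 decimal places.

9.00

The region (Patch 1 ∪ Patch 2) ∩ Patch 3 is the polygon with vertices (6,5), (9,5), (9,3), (9,2), (6,2).
By the shoelace formula its area is 9.00.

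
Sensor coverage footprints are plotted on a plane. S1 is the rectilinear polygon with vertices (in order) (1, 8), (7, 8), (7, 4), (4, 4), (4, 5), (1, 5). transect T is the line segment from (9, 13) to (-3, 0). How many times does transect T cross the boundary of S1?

The segment meets the boundary at (1.615,5), (4.385,8).

2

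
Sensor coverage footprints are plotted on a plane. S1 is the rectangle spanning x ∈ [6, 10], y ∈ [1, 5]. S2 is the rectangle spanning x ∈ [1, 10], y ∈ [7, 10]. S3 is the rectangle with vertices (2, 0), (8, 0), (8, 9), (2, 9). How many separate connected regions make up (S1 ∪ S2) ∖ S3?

2

(S1 ∪ S2) ∖ S3 splits into 2 disjoint pieces (area 8, area 15).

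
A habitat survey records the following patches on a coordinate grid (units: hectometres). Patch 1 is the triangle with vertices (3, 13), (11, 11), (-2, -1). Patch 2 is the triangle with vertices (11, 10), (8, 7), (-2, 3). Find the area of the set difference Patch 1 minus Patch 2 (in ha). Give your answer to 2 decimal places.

|Patch 1| = 61, |Patch 1∩Patch 2| = 5.3018.
|Patch 1 ∖ Patch 2| = |Patch 1| − |Patch 1∩Patch 2| = 61 − 5.3018 = 55.70.

55.70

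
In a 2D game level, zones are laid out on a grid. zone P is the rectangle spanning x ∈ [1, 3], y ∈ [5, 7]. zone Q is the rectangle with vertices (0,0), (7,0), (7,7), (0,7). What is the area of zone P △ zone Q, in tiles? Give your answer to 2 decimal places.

|zone P∩zone Q|: x∈[1,3], y∈[5,7] → 2·2 = 4.
|zone P △ zone Q| = |zone P| + |zone Q| − 2·|zone P∩zone Q| = 4 + 49 − 8 = 45.00.

45.00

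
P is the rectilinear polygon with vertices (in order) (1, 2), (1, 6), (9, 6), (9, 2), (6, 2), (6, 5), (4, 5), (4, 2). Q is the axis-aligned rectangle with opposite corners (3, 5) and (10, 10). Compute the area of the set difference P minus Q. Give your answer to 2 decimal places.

|P| = 26, |P∩Q| = 6.
|P ∖ Q| = |P| − |P∩Q| = 26 − 6 = 20.00.

20.00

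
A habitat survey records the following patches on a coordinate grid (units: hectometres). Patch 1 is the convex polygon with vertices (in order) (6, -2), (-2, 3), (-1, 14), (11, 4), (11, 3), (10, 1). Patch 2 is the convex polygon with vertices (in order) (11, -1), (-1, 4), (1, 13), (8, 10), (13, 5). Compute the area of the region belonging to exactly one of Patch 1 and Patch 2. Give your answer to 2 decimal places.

|Patch 1| = 112.5, |Patch 2| = 113, |Patch 1∩Patch 2| = 76.7589.
|Patch 1 △ Patch 2| = |Patch 1| + |Patch 2| − 2·|Patch 1∩Patch 2| = 112.5 + 113 − 153.5179 = 71.98.

71.98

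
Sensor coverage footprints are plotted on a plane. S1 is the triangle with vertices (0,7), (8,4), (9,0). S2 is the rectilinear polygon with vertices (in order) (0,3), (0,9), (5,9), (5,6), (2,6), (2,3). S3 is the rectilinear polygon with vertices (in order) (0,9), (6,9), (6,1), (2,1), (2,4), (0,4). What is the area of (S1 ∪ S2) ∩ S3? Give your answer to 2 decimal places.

|S1 ∪ S2| = 34.6111.
|(S1 ∪ S2) ∩ S3| = 25.36.

25.36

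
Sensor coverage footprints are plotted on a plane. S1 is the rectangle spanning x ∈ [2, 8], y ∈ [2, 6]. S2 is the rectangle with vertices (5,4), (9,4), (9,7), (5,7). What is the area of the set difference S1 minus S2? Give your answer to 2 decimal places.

18.00

|S1∩S2|: x∈[5,8], y∈[4,6] → 3·2 = 6.
|S1| = 24.
|S1 ∖ S2| = |S1| − |S1∩S2| = 24 − 6 = 18.00.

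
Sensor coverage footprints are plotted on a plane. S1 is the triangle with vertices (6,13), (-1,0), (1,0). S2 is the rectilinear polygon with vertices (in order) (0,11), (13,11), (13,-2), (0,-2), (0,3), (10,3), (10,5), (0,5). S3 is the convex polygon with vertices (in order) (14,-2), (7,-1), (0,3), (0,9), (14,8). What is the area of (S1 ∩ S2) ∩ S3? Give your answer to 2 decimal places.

4.51

|S1 ∩ S2| = 8.9945.
|(S1 ∩ S2) ∩ S3| = 4.51.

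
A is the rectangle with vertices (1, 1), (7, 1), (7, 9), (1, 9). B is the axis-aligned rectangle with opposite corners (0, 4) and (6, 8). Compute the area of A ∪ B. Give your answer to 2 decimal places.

52.00

By inclusion–exclusion:
Individual areas: |A| = 48, |B| = 24.
|A∩B|: x∈[1,6], y∈[4,8] → 5·4 = 20.
|A ∪ B| = 72 − 20 = 52.00.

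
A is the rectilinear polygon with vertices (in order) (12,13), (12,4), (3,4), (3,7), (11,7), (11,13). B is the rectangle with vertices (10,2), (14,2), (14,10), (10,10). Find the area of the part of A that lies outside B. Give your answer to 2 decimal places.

|A| = 33, |A∩B| = 9.
|A ∖ B| = |A| − |A∩B| = 33 − 9 = 24.00.

24.00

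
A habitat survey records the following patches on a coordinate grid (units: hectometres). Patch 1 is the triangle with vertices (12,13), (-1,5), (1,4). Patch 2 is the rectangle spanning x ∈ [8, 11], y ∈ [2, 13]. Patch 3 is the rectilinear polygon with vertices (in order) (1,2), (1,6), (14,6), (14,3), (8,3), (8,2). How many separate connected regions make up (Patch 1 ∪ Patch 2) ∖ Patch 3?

2

(Patch 1 ∪ Patch 2) ∖ Patch 3 splits into 2 disjoint pieces (area 31.5346, area 3).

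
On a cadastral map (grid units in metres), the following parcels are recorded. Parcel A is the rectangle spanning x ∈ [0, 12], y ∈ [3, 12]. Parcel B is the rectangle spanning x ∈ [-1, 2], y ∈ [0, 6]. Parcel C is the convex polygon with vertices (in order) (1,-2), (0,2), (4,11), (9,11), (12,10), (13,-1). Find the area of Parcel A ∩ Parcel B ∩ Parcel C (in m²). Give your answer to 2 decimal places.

2.67

The intersection is the polygon with vertices (2,6), (2,3), (0.444,3), (1.778,6).
By the shoelace formula its area is 2.67.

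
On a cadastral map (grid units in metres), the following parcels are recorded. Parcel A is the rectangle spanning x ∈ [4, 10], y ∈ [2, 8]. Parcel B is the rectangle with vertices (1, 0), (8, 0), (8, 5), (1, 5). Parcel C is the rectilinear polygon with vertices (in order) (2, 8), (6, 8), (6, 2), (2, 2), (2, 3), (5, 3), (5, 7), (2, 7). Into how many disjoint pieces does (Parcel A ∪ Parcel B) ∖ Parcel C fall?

(Parcel A ∪ Parcel B) ∖ Parcel C is a single connected region.

1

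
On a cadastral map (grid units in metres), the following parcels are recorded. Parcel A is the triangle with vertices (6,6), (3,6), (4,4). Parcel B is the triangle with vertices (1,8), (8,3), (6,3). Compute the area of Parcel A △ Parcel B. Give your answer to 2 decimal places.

|Parcel A| = 3, |Parcel B| = 5, |Parcel A∩Parcel B| = 1.2417.
|Parcel A △ Parcel B| = |Parcel A| + |Parcel B| − 2·|Parcel A∩Parcel B| = 3 + 5 − 2.4833 = 5.52.

5.52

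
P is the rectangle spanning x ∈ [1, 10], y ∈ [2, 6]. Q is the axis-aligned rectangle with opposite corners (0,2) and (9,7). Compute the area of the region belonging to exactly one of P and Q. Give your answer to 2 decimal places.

|P∩Q|: x∈[1,9], y∈[2,6] → 8·4 = 32.
|P △ Q| = |P| + |Q| − 2·|P∩Q| = 36 + 45 − 64 = 17.00.

17.00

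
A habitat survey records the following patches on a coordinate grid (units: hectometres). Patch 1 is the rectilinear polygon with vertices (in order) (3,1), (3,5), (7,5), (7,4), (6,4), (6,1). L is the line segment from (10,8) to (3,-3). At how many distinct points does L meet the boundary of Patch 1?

2

The segment meets the boundary at (5.545,1), (6,1.714).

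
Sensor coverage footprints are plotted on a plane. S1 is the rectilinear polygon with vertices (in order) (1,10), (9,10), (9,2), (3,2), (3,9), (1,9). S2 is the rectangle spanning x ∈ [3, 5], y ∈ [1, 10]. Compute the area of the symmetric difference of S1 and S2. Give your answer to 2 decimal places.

36.00

|S1| = 50, |S2| = 18, |S1∩S2| = 16.
|S1 △ S2| = |S1| + |S2| − 2·|S1∩S2| = 50 + 18 − 32 = 36.00.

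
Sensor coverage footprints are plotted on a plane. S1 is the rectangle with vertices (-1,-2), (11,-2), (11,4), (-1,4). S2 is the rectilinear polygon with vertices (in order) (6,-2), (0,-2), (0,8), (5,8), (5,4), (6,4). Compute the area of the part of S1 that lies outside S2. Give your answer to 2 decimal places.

36.00

|S1| = 72, |S1∩S2| = 36.
|S1 ∖ S2| = |S1| − |S1∩S2| = 72 − 36 = 36.00.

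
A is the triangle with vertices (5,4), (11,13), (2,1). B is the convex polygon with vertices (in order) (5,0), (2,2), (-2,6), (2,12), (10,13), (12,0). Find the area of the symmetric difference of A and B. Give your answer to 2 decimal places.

|A| = 4.5, |B| = 130, |A∩B| = 4.3938.
|A △ B| = |A| + |B| − 2·|A∩B| = 4.5 + 130 − 8.7876 = 125.71.

125.71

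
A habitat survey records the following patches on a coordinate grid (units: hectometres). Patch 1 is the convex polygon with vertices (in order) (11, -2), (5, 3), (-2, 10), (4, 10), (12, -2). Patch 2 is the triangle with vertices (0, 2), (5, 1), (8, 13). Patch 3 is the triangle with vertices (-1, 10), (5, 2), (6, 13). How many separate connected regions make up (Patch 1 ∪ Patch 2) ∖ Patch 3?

(Patch 1 ∪ Patch 2) ∖ Patch 3 splits into 2 disjoint pieces (area 37.3688, area 2).

2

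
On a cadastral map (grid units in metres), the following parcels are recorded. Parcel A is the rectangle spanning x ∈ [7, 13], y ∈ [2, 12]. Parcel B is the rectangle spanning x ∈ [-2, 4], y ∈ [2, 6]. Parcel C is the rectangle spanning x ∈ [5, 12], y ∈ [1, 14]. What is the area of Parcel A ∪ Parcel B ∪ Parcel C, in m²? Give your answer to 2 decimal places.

125.00

By inclusion–exclusion:
Individual areas: |Parcel A| = 60, |Parcel B| = 24, |Parcel C| = 91.
|Parcel A∩Parcel B| = 0 (no overlap).
|Parcel A∩Parcel C|: x∈[7,12], y∈[2,12] → 5·10 = 50.
|Parcel B∩Parcel C| = 0 (no overlap).
|Parcel A∩Parcel B∩Parcel C| = 0.
|Parcel A ∪ Parcel B ∪ Parcel C| = 175 − 50 + 0 = 125.00.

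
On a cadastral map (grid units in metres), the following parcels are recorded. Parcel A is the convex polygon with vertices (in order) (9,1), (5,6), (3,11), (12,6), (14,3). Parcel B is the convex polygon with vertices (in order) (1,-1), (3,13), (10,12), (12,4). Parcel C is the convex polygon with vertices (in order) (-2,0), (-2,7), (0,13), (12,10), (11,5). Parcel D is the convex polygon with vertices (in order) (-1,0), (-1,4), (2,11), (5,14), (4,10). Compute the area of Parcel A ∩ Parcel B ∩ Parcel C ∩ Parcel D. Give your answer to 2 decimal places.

The intersection is the polygon with vertices (4.098,10.39), (4,10), (3.667,9.333), (3,11).
By the shoelace formula its area is 0.74.

0.74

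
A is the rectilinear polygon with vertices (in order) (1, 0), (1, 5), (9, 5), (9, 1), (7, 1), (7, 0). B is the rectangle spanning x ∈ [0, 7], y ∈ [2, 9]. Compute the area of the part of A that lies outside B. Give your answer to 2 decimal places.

|A| = 38, |A∩B| = 18.
|A ∖ B| = |A| − |A∩B| = 38 − 18 = 20.00.

20.00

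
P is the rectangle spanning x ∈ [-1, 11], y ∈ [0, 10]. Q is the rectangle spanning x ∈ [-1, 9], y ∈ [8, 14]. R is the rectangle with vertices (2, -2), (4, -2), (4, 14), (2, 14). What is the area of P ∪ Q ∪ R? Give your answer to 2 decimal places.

By inclusion–exclusion:
Individual areas: |P| = 120, |Q| = 60, |R| = 32.
|P∩Q|: x∈[-1,9], y∈[8,10] → 10·2 = 20.
|P∩R|: x∈[2,4], y∈[0,10] → 2·10 = 20.
|Q∩R|: x∈[2,4], y∈[8,14] → 2·6 = 12.
|P∩Q∩R| = 4.
|P ∪ Q ∪ R| = 212 − 52 + 4 = 164.00.

164.00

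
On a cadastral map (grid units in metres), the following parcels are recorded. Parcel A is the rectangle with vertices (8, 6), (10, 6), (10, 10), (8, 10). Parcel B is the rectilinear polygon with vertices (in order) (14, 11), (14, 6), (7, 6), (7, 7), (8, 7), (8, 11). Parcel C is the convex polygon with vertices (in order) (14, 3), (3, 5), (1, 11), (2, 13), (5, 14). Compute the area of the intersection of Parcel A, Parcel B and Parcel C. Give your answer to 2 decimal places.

The intersection is the polygon with vertices (10,6), (8,6), (8,7), (8,10), (8.273,10), (10,7.889).
By the shoelace formula its area is 6.18.

6.18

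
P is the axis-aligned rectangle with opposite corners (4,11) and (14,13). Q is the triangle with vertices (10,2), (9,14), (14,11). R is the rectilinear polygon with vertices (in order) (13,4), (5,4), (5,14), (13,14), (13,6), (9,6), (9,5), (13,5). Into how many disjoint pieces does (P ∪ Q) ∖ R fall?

(P ∪ Q) ∖ R splits into 4 disjoint pieces (area 3.125, area 1.8472, area 1.0556, area 2).

4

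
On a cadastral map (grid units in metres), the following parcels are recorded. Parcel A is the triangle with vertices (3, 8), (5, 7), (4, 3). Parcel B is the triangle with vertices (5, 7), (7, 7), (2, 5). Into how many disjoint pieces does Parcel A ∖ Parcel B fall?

2

Parcel A ∖ Parcel B splits into 2 disjoint pieces (area 1.8529, area 1.8148).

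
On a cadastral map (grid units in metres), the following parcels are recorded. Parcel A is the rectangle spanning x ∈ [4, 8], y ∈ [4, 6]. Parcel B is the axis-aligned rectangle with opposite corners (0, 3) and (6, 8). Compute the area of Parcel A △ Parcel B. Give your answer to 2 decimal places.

30.00

|Parcel A∩Parcel B|: x∈[4,6], y∈[4,6] → 2·2 = 4.
|Parcel A △ Parcel B| = |Parcel A| + |Parcel B| − 2·|Parcel A∩Parcel B| = 8 + 30 − 8 = 30.00.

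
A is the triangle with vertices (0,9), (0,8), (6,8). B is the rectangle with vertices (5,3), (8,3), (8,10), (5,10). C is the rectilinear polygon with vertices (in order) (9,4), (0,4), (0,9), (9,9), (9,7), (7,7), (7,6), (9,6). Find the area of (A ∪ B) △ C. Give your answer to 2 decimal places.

|A ∪ B| = 23.9167.
|(A ∪ B) ∩ C| = 16.9167.
|(A ∪ B) △ C| = 23.9167 + 43 − 33.8333 = 33.08.

33.08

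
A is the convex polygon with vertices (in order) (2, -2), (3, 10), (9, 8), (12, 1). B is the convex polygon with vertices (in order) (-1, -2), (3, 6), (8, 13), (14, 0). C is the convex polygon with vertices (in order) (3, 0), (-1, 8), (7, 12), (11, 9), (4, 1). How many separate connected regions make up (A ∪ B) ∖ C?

2

(A ∪ B) ∖ C splits into 2 disjoint pieces (area 63.279, area 1.7931).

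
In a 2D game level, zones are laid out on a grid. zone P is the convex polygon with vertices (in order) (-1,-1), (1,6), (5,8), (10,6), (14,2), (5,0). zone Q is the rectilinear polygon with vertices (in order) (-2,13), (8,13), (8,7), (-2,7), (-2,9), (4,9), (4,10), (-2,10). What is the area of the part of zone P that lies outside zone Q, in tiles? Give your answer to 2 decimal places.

75.75

|zone P| = 78, |zone P∩zone Q| = 2.25.
|zone P ∖ zone Q| = |zone P| − |zone P∩zone Q| = 78 − 2.25 = 75.75.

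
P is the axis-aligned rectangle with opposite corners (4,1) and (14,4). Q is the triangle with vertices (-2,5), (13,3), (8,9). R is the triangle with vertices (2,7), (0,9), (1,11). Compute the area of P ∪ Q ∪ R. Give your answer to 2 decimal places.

By inclusion–exclusion:
Individual areas: |P| = 30, |Q| = 40, |R| = 3.
|P∩Q| = 3.3333.
|P∩R| = 0.
|Q∩R| = 0.
|P∩Q∩R| = 0.
|P ∪ Q ∪ R| = 73 − 3.3333 + 0 = 69.67.

69.67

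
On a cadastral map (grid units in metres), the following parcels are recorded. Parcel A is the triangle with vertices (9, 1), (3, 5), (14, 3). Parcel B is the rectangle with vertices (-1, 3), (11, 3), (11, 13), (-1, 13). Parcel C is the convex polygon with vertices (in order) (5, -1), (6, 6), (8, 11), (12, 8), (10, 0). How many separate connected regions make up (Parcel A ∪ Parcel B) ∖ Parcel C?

(Parcel A ∪ Parcel B) ∖ Parcel C splits into 2 disjoint pieces (area 87.7321, area 3.2904).

2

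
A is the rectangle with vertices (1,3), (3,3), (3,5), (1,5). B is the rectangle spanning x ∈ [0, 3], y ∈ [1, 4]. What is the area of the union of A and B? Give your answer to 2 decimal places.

11.00

By inclusion–exclusion:
Individual areas: |A| = 4, |B| = 9.
|A∩B|: x∈[1,3], y∈[3,4] → 2·1 = 2.
|A ∪ B| = 13 − 2 = 11.00.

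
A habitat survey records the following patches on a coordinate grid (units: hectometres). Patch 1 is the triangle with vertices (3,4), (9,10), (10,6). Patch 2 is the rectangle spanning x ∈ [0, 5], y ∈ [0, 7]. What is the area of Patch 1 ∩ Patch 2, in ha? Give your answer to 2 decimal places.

1.43

The intersection is the polygon with vertices (5,6), (5,4.571), (3,4).
By the shoelace formula its area is 1.43.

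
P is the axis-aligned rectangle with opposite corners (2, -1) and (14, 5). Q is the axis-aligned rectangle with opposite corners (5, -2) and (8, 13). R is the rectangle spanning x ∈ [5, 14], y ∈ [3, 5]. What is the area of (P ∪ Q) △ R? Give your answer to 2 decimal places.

81.00

|P ∪ Q| = 99.
|(P ∪ Q) ∩ R| = 18.
|(P ∪ Q) △ R| = 99 + 18 − 36 = 81.00.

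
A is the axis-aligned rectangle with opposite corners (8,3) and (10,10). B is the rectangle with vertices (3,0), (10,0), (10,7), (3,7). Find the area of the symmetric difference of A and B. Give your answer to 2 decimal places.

|A∩B|: x∈[8,10], y∈[3,7] → 2·4 = 8.
|A △ B| = |A| + |B| − 2·|A∩B| = 14 + 49 − 16 = 47.00.

47.00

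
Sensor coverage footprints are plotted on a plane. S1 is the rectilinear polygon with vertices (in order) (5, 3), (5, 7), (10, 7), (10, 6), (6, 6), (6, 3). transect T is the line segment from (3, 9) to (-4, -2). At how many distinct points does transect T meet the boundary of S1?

The segment lies entirely outside S1 and never meets its boundary.

0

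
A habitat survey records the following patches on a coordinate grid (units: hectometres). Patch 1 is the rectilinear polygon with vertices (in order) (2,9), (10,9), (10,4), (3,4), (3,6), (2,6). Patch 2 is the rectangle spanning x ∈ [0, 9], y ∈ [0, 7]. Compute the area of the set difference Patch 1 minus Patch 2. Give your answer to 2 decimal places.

19.00

|Patch 1| = 38, |Patch 1∩Patch 2| = 19.
|Patch 1 ∖ Patch 2| = |Patch 1| − |Patch 1∩Patch 2| = 38 − 19 = 19.00.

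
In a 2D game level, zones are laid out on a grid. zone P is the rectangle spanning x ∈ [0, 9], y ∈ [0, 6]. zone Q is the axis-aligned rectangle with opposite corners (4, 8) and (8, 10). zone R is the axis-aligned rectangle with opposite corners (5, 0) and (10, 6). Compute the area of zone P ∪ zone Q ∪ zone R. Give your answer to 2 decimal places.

68.00

By inclusion–exclusion:
Individual areas: |zone P| = 54, |zone Q| = 8, |zone R| = 30.
|zone P∩zone Q| = 0 (no overlap).
|zone P∩zone R|: x∈[5,9], y∈[0,6] → 4·6 = 24.
|zone Q∩zone R| = 0 (no overlap).
|zone P∩zone Q∩zone R| = 0.
|zone P ∪ zone Q ∪ zone R| = 92 − 24 + 0 = 68.00.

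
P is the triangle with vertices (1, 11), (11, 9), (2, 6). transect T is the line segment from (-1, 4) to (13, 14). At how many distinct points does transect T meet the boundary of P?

The segment meets the boundary at (7.094,9.781), (1.975,6.125).

2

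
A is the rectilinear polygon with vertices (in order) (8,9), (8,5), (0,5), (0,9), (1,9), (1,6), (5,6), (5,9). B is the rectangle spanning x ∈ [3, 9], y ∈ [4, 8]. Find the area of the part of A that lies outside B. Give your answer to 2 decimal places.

|A| = 20, |A∩B| = 11.
|A ∖ B| = |A| − |A∩B| = 20 − 11 = 9.00.

9.00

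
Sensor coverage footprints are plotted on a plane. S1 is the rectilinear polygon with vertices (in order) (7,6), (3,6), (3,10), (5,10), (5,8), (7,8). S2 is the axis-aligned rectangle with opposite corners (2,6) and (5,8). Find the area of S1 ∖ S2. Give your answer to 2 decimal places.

8.00

|S1| = 12, |S1∩S2| = 4.
|S1 ∖ S2| = |S1| − |S1∩S2| = 12 − 4 = 8.00.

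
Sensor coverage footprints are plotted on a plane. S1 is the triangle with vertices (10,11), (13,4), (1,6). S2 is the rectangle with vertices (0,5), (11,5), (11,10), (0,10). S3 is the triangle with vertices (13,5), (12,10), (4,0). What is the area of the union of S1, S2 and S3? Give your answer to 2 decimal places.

By inclusion–exclusion:
Individual areas: |S1| = 39, |S2| = 55, |S3| = 25.
|S1∩S2| = 32.219.
|S1∩S3| = 10.6979.
|S2∩S3| = 5.625.
|S1∩S2∩S3| = 5.624.
|S1 ∪ S2 ∪ S3| = 119 − 48.542 + 5.624 = 76.08.

76.08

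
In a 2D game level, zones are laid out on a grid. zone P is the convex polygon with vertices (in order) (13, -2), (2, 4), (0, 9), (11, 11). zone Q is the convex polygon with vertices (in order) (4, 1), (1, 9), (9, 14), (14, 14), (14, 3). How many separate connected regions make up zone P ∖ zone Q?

2

zone P ∖ zone Q splits into 2 disjoint pieces (area 13.7343, area 5.0782).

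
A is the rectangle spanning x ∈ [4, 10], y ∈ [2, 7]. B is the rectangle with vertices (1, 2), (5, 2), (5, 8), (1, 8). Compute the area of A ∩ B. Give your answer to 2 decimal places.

5.00

|A∩B|: x∈[4,5], y∈[2,7] → 1·5 = 5.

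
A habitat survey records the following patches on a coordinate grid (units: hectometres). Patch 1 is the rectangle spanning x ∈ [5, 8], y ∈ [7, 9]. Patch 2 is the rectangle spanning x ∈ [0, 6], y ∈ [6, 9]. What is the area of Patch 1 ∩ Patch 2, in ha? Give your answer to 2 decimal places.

2.00

|Patch 1∩Patch 2|: x∈[5,6], y∈[7,9] → 1·2 = 2.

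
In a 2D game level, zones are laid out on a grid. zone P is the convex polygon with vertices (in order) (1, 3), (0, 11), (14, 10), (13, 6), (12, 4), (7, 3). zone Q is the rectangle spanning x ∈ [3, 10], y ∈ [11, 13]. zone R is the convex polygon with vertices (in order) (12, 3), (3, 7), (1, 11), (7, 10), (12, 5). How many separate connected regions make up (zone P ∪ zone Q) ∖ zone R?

3

(zone P ∪ zone Q) ∖ zone R splits into 3 disjoint pieces (area 32.2388, area 22.5625, area 14).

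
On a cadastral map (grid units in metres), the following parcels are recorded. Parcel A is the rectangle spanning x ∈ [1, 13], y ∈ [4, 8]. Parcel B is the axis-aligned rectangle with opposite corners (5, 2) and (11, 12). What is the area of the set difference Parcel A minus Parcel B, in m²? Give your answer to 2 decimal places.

24.00

|Parcel A∩Parcel B|: x∈[5,11], y∈[4,8] → 6·4 = 24.
|Parcel A| = 48.
|Parcel A ∖ Parcel B| = |Parcel A| − |Parcel A∩Parcel B| = 48 − 24 = 24.00.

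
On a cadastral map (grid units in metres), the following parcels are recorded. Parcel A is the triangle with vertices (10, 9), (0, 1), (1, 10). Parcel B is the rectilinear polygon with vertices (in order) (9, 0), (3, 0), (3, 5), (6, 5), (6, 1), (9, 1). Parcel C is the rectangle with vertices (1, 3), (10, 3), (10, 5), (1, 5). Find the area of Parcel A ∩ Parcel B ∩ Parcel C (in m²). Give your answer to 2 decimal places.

1.60

The intersection is the polygon with vertices (3,5), (5,5), (3,3.4).
By the shoelace formula its area is 1.60.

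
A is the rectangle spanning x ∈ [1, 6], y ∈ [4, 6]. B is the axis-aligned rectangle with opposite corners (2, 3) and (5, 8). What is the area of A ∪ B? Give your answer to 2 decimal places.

19.00

By inclusion–exclusion:
Individual areas: |A| = 10, |B| = 15.
|A∩B|: x∈[2,5], y∈[4,6] → 3·2 = 6.
|A ∪ B| = 25 − 6 = 19.00.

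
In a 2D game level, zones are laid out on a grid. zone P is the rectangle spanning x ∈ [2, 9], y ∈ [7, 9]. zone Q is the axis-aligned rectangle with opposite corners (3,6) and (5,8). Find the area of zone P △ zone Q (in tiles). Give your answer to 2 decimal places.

14.00

|zone P∩zone Q|: x∈[3,5], y∈[7,8] → 2·1 = 2.
|zone P △ zone Q| = |zone P| + |zone Q| − 2·|zone P∩zone Q| = 14 + 4 − 4 = 14.00.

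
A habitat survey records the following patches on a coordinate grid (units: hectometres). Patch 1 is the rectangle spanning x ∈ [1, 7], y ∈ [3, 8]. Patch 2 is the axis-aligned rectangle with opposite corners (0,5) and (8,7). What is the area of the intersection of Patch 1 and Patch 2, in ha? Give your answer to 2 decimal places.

|Patch 1∩Patch 2|: x∈[1,7], y∈[5,7] → 6·2 = 12.

12.00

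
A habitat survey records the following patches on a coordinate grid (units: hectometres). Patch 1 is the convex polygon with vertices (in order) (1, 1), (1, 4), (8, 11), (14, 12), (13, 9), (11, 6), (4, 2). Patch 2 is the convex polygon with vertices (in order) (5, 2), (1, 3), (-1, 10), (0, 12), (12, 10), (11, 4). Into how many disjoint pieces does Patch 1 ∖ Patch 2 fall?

Patch 1 ∖ Patch 2 splits into 2 disjoint pieces (area 3.413, area 9.6587).

2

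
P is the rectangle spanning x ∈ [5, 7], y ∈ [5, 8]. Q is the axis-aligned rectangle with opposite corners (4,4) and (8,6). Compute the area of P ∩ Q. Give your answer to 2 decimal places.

|P∩Q|: x∈[5,7], y∈[5,6] → 2·1 = 2.

2.00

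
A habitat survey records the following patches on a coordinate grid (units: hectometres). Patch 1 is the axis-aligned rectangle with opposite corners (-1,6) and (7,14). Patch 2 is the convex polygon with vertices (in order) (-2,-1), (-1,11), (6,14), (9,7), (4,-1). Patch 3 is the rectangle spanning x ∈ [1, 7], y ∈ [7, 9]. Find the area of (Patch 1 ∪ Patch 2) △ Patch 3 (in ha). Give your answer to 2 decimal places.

114.67

|Patch 1 ∪ Patch 2| = 126.6667.
|(Patch 1 ∪ Patch 2) ∩ Patch 3| = 12.
|(Patch 1 ∪ Patch 2) △ Patch 3| = 126.6667 + 12 − 24 = 114.67.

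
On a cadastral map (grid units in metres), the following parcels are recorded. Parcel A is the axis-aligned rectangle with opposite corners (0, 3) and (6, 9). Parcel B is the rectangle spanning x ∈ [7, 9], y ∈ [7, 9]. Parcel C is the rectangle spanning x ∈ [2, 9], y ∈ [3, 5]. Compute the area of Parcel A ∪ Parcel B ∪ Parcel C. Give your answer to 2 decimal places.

By inclusion–exclusion:
Individual areas: |Parcel A| = 36, |Parcel B| = 4, |Parcel C| = 14.
|Parcel A∩Parcel B| = 0 (no overlap).
|Parcel A∩Parcel C|: x∈[2,6], y∈[3,5] → 4·2 = 8.
|Parcel B∩Parcel C| = 0 (no overlap).
|Parcel A∩Parcel B∩Parcel C| = 0.
|Parcel A ∪ Parcel B ∪ Parcel C| = 54 − 8 + 0 = 46.00.

46.00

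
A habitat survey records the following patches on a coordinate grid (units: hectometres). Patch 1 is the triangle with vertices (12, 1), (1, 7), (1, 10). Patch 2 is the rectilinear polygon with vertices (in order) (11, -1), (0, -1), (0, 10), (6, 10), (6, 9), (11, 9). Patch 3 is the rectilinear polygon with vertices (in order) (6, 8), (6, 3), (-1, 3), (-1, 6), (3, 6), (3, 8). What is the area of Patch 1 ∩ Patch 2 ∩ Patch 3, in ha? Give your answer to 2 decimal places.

6.06

The intersection is the polygon with vertices (6,5.909), (6,4.273), (2.833,6), (3,6), (3,8), (3.444,8).
By the shoelace formula its area is 6.06.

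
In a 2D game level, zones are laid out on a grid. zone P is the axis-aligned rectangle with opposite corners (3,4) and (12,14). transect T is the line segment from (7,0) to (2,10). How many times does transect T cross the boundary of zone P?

The segment meets the boundary at (3,8), (5,4).

2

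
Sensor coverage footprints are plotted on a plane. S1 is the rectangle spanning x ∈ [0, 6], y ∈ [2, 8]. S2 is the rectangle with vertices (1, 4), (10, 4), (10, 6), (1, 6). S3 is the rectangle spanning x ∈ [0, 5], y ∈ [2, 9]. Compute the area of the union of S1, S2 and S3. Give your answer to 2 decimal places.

49.00

By inclusion–exclusion:
Individual areas: |S1| = 36, |S2| = 18, |S3| = 35.
|S1∩S2|: x∈[1,6], y∈[4,6] → 5·2 = 10.
|S1∩S3|: x∈[0,5], y∈[2,8] → 5·6 = 30.
|S2∩S3|: x∈[1,5], y∈[4,6] → 4·2 = 8.
|S1∩S2∩S3| = 8.
|S1 ∪ S2 ∪ S3| = 89 − 48 + 8 = 49.00.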